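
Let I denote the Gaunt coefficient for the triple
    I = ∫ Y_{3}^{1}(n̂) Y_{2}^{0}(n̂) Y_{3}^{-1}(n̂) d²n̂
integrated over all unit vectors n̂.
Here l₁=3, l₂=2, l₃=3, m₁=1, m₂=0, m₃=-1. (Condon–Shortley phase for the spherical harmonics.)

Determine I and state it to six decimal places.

Checks pass: Σm=0; 8 even; l₃=3∈[1,5].
(2·3+1)(2·2+1)(2·3+1) = 245
Δ: 2! 4! 2! / 9! → 1/3780
sum: t=0:+1/24 t=1:−1/4 t=2:+1/24 = -1/6
3j²(3 2 3; 0 0 0) = Δ·Π!·Σ² = 4/105  (sign +1)
sum: t=0:+1/16 t=1:−1/6 t=2:+1/96 = -3/32
3j²(3 2 3; 1 0 -1) = Δ·Π!·Σ² = 3/140  (sign -1)
combine: 4πI² = 245·4/105·3/140 = 1/5
take √, sign -1: I = -0.12615663

-0.126157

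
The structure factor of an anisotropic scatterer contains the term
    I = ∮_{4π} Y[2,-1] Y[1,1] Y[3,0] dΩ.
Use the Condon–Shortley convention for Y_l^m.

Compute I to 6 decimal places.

0.143048

m-sum 0 ✓  L=6 even ✓  1≤3≤3 ✓
Π(2lᵢ+1) = 5×3×7 = 105
triangle coeff Δ(2,1,3) = 1/105
Σ_t [0,0]: t=0:+1/4 = 1/4
(3j)²=3/35 [(2 1 3; 0 0 0)], sign=-1
Σ_t [0,0]: t=0:+1/12 = 1/12
(3j)²=1/35 [(2 1 3; -1 1 0)], sign=-1
⇒ 4πI² = 9/35
I = (+1)√(9/35/(4π)) = 0.14304817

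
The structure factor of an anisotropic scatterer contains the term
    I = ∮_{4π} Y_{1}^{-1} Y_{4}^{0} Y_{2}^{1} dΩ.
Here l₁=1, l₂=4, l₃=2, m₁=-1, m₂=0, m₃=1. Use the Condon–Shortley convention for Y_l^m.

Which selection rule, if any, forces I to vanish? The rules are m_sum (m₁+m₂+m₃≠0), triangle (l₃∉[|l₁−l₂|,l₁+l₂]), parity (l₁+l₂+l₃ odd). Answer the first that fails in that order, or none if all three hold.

triangle

Σmᵢ = 0  ✓
l₃∈[|l₁−l₂|,l₁+l₂]=[3,5], have l₃=2  ✗
Σlᵢ = 7 ⇒ odd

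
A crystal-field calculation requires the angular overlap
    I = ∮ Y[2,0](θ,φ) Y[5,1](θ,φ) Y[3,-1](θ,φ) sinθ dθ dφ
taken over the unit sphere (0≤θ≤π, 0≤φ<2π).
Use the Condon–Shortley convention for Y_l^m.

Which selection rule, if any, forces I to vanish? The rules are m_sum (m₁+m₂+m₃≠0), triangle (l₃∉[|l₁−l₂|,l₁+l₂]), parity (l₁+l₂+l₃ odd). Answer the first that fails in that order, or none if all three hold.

azimuthal sum: 0 + 1 − 1 = 0  ✓
3 ≤ 3 ≤ 7 (triangle on l)  ✓
L = 2 + 5 + 3 = 10 (even)  ✓

none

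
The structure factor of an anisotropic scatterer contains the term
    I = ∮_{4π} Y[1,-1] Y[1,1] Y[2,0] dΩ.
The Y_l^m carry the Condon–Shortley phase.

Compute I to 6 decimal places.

0.126157

Rules hold: Σm=0, L=4 even, 0≤2≤2.
N = 3·3·5 = 45
Δ = 0!·2!·2!/5! = 1/30
Racah Σ t=0..0: t=0:+1/1 = 1/1
⇒ 3j(1 1 2; 0 0 0)² = 2/15, sgn +1
Racah Σ t=0..0: t=0:+1/4 = 1/4
⇒ 3j(1 1 2; -1 1 0)² = 1/30, sgn +1
4πI² = N·(3j₀)²·(3jₘ)² = 1/5
I = +1·√(0.2/4π) = 0.12615663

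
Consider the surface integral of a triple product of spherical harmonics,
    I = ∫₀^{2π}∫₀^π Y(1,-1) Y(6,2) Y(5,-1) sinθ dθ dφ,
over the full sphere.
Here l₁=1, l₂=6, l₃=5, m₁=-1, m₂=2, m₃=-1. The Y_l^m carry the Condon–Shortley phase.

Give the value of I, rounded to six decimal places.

0.216205

m-sum 0 ✓  L=12 even ✓  5≤5≤7 ✓
Π(2lᵢ+1) = 3×13×11 = 429
triangle coeff Δ(1,6,5) = 1/858
Σ_t [1,1]: t=1:−1/14400 = -1/14400
(3j)²=6/143 [(1 6 5; 0 0 0)], sign=+1
Σ_t [2,2]: t=2:+1/34560 = 1/34560
(3j)²=14/429 [(1 6 5; -1 2 -1)], sign=+1
⇒ 4πI² = 84/143
I = (+1)√(84/143/(4π)) = 0.21620548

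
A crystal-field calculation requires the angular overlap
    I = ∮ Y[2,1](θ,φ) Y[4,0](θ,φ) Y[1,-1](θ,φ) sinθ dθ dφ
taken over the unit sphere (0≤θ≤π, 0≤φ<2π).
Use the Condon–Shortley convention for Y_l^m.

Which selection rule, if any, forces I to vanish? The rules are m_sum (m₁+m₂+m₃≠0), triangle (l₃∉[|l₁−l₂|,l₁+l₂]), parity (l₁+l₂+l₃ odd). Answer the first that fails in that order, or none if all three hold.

Σmᵢ = 0  ✓
l₃∈[|l₁−l₂|,l₁+l₂]=[2,6], have l₃=1  ✗
Σlᵢ = 7 ⇒ odd

triangle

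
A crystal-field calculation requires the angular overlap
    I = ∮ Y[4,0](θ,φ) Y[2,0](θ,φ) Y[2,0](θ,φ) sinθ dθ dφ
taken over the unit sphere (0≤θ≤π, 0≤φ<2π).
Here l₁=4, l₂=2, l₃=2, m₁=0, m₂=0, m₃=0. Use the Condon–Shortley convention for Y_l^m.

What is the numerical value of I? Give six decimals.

0.241796

Checks pass: Σm=0; 8 even; l₃=2∈[2,6].
(2·4+1)(2·2+1)(2·2+1) = 225
Δ: 4! 4! 0! / 9! → 1/630
sum: t=2:+1/16 = 1/16
3j²(4 2 2; 0 0 0) = Δ·Π!·Σ² = 2/35  (sign +1)
(m-triple is (0,0,0) — same symbol as above.)
combine: 4πI² = 225·2/35·2/35 = 36/49
take √, sign +1: I = 0.24179554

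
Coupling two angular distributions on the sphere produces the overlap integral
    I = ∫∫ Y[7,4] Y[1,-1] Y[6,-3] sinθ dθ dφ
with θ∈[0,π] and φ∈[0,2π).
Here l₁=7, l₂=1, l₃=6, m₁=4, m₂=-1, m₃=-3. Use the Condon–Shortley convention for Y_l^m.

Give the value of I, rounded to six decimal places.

m-sum 0 ✓  L=14 even ✓  6≤6≤8 ✓
Π(2lᵢ+1) = 15×3×13 = 585
triangle coeff Δ(7,1,6) = 1/1365
Σ_t [1,1]: t=1:−1/518400 = -1/518400
(3j)²=7/195 [(7 1 6; 0 0 0)], sign=-1
Σ_t [0,0]: t=0:+1/4354560 = 1/4354560
(3j)²=11/273 [(7 1 6; 4 -1 -3)], sign=-1
⇒ 4πI² = 11/13
I = (+1)√(11/13/(4π)) = 0.25948947

0.259489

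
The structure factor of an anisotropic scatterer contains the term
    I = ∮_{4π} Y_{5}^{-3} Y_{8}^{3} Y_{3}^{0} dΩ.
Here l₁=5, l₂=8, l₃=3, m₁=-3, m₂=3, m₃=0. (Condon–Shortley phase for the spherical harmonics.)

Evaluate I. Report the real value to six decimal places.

Checks pass: Σm=0; 16 even; l₃=3∈[3,13].
(2·5+1)(2·8+1)(2·3+1) = 1309
Δ: 10! 0! 6! / 17! → 1/136136
sum: t=5:−1/518400 = -1/518400
3j²(5 8 3; 0 0 0) = Δ·Π!·Σ² = 56/2431  (sign +1)
sum: t=8:+1/2903040 = 1/2903040
3j²(5 8 3; -3 3 0) = Δ·Π!·Σ² = 75/6188  (sign -1)
combine: 4πI² = 1309·56/2431·75/6188 = 1050/2873
take √, sign -1: I = -0.17053829

-0.170538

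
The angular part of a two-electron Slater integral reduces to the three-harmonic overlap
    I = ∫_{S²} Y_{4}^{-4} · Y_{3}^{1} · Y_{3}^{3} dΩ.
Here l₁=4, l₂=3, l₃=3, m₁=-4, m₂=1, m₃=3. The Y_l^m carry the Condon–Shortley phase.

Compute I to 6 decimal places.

-0.166198

Checks pass: Σm=0; 10 even; l₃=3∈[1,7].
(2·4+1)(2·3+1)(2·3+1) = 441
Δ: 4! 4! 2! / 11! → 1/34650
sum: t=1:−1/72 t=2:+1/16 t=3:−1/72 = 5/144
3j²(4 3 3; 0 0 0) = Δ·Π!·Σ² = 2/77  (sign -1)
sum: t=4:+1/1152 = 1/1152
3j²(4 3 3; -4 1 3) = Δ·Π!·Σ² = 1/33  (sign +1)
combine: 4πI² = 441·2/77·1/33 = 42/121
take √, sign -1: I = -0.16619847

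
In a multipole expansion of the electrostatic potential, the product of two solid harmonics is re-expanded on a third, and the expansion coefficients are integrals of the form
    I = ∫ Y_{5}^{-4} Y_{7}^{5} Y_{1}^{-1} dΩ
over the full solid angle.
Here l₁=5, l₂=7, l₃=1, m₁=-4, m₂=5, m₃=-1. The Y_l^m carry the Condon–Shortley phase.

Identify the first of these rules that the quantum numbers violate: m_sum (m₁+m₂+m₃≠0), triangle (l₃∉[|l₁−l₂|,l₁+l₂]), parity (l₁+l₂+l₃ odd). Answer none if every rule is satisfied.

azimuthal sum: -4 + 5 − 1 = 0  ✓
2 ≤ 1 ≤ 12 (triangle on l)  ✗
L = 5 + 7 + 1 = 13 (odd)

triangle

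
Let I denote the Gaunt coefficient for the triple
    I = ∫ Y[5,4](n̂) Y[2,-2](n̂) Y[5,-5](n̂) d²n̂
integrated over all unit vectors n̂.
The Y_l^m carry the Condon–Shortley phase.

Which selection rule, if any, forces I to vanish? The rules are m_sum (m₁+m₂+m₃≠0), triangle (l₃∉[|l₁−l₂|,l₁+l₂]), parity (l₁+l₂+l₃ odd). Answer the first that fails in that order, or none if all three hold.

m₁+m₂+m₃ = 4 − 2 − 5 = -3  ✗
triangle: |5−2|=3 ≤ l₃=5 ≤ 5+2=7
parity: l₁+l₂+l₃ = 12 is even

m_sum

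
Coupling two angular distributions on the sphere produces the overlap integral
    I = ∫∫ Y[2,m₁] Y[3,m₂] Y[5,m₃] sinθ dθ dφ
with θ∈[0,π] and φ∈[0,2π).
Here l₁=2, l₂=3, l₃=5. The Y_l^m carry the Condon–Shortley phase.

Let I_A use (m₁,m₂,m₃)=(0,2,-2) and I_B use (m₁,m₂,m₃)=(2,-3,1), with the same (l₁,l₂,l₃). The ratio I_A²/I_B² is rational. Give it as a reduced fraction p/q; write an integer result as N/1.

63/1

Shared (l₁,l₂,l₃)=(2,3,5): N and (l;000)² cancel in I_A²/I_B².
A: Δ = 0!·4!·6!/11! = 1/2310; Racah Σ t=0..0: t=0:+1/480 = 1/480; ⇒ 3j(2 3 5; 0 2 -2)² = 3/110, sgn -1
B: Δ = 0!·4!·6!/11! = 1/2310; Racah Σ t=0..0: t=0:+1/17280 = 1/17280; ⇒ 3j(2 3 5; 2 -3 1)² = 1/2310, sgn +1
I_A²/I_B² = (3/110)/(1/2310) = 63/1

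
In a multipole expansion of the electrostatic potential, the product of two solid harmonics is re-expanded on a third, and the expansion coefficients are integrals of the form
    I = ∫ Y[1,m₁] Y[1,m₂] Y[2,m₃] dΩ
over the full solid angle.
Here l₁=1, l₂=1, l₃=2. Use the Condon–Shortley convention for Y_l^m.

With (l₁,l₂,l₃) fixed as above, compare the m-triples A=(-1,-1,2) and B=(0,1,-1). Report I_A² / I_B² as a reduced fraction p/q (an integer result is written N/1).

l's match ⇒ only the (l;m) 3-j factors differ between A and B.
A: triangle coeff Δ(1,1,2) = 1/30; Σ_t [0,0]: t=0:+1/4 = 1/4; (3j)²=1/5 [(1 1 2; -1 -1 2)], sign=+1
B: triangle coeff Δ(1,1,2) = 1/30; Σ_t [0,0]: t=0:+1/2 = 1/2; (3j)²=1/10 [(1 1 2; 0 1 -1)], sign=-1
I_A²/I_B² = (1/5)/(1/10) = 2/1

2/1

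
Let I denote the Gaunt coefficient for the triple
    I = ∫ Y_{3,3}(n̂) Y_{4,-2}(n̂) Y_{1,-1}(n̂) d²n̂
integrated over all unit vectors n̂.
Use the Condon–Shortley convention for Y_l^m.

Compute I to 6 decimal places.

0.061558

Checks pass: Σm=0; 8 even; l₃=1∈[1,7].
(2·3+1)(2·4+1)(2·1+1) = 189
Δ: 6! 0! 2! / 9! → 1/252
sum: t=3:−1/36 = -1/36
3j²(3 4 1; 0 0 0) = Δ·Π!·Σ² = 4/63  (sign +1)
sum: t=0:+1/1440 = 1/1440
3j²(3 4 1; 3 -2 -1) = Δ·Π!·Σ² = 1/252  (sign +1)
combine: 4πI² = 189·4/63·1/252 = 1/21
take √, sign +1: I = 0.06155813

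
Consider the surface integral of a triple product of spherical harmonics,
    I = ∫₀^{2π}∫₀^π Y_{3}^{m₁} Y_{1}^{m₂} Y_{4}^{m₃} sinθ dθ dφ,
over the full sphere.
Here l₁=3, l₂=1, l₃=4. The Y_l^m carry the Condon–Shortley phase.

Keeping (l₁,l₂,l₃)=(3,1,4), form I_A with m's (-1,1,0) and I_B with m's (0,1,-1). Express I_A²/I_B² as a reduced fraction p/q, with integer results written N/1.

Same 3,1,4: normalisation and zero-m 3j drop out of the ratio.
A: Δ: 0! 6! 2! / 9! → 1/252; sum: t=0:+1/96 = 1/96; 3j²(3 1 4; -1 1 0) = Δ·Π!·Σ² = 1/42  (sign +1)
B: Δ: 0! 6! 2! / 9! → 1/252; sum: t=0:+1/72 = 1/72; 3j²(3 1 4; 0 1 -1) = Δ·Π!·Σ² = 5/126  (sign -1)
I_A²/I_B² = (1/42)/(5/126) = 3/5

3/5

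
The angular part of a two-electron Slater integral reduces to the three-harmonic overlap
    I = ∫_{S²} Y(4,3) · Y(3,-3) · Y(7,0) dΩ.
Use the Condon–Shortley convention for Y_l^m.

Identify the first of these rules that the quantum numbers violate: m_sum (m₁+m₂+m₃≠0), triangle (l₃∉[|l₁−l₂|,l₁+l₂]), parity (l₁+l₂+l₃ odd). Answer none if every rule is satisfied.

none

m₁+m₂+m₃ = 3 − 3 + 0 = 0  ✓
triangle: |4−3|=1 ≤ l₃=7 ≤ 4+3=7  ✓
parity: l₁+l₂+l₃ = 14 is even  ✓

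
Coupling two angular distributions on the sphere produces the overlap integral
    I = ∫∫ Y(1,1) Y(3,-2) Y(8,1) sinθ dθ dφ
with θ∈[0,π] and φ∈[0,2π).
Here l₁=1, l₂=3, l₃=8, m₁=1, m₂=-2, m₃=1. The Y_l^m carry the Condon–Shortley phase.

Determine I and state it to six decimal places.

0.000000

triangle: need 2≤l₃≤4, have 8; I=0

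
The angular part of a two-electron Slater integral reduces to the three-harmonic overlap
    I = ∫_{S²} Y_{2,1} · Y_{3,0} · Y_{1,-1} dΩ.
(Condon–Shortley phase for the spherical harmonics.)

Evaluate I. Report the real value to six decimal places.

0.143048

Rules hold: Σm=0, L=6 even, 1≤1≤5.
N = 5·7·3 = 105
Δ = 4!·0!·2!/7! = 1/105
Racah Σ t=2..2: t=2:+1/4 = 1/4
⇒ 3j(2 3 1; 0 0 0)² = 3/35, sgn -1
Racah Σ t=1..1: t=1:−1/12 = -1/12
⇒ 3j(2 3 1; 1 0 -1)² = 1/35, sgn -1
4πI² = N·(3j₀)²·(3jₘ)² = 9/35
I = +1·√(0.257143/4π) = 0.14304817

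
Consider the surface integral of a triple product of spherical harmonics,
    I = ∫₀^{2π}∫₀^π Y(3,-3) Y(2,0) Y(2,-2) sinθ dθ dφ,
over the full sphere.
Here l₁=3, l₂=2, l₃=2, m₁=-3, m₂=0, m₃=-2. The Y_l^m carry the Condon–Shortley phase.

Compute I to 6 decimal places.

0.000000

m-sum = -3 + 0 − 2 = -5 ≠ 0 ⇒ I = 0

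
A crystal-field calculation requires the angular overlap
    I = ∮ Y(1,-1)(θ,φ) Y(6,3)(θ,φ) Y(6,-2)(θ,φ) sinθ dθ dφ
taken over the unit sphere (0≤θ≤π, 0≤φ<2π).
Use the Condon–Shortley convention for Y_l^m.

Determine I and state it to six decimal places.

0.000000

Σlᵢ=13 odd — θ-integrand is odd under cosθ→−cosθ; I=0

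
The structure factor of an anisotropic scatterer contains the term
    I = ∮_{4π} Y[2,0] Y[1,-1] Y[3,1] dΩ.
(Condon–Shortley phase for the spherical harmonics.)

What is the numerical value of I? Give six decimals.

-0.202301

Rules hold: Σm=0, L=6 even, 1≤3≤3.
N = 5·3·7 = 105
Δ = 0!·4!·2!/7! = 1/105
Racah Σ t=0..0: t=0:+1/4 = 1/4
⇒ 3j(2 1 3; 0 0 0)² = 3/35, sgn -1
Racah Σ t=0..0: t=0:+1/8 = 1/8
⇒ 3j(2 1 3; 0 -1 1)² = 2/35, sgn +1
4πI² = N·(3j₀)²·(3jₘ)² = 18/35
I = -1·√(0.514286/4π) = -0.20230066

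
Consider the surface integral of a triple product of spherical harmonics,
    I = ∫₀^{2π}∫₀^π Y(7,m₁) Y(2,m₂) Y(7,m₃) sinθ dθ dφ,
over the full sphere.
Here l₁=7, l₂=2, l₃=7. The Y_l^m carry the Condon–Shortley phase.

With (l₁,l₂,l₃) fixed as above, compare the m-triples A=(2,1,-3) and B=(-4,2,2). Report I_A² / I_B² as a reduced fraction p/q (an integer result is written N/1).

l's match ⇒ only the (l;m) 3-j factors differ between A and B.
A: triangle coeff Δ(7,2,7) = 1/185640; Σ_t [1,2]: t=1:−1/1935360 t=2:+1/4354560 = -1/3483648; (3j)²=125/12376 [(7 2 7; 2 1 -3)], sign=-1
B: triangle coeff Δ(7,2,7) = 1/185640; Σ_t [2,2]: t=2:+1/8709120 = 1/8709120; (3j)²=55/3094 [(7 2 7; -4 2 2)], sign=-1
I_A²/I_B² = (125/12376)/(55/3094) = 25/44

25/44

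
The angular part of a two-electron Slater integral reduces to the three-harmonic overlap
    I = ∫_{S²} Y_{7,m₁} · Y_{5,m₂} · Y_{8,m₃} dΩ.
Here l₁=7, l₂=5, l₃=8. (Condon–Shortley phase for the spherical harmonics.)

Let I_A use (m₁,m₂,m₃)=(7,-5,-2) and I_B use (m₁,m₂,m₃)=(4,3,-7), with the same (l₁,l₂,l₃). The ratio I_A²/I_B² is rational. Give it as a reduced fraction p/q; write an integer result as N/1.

5/198

Same 7,5,8: normalisation and zero-m 3j drop out of the ratio.
A: Δ: 4! 10! 6! / 21! → 1/814773960; sum: t=0:+1/62705664000 = 1/62705664000; 3j²(7 5 8; 7 -5 -2) = Δ·Π!·Σ² = 1/3876  (sign +1)
B: Δ: 4! 10! 6! / 21! → 1/814773960; sum: t=2:+1/1045094400 t=3:−1/2612736000 = 1/1741824000; 3j²(7 5 8; 4 3 -7) = Δ·Π!·Σ² = 33/3230  (sign -1)
I_A²/I_B² = (1/3876)/(33/3230) = 5/198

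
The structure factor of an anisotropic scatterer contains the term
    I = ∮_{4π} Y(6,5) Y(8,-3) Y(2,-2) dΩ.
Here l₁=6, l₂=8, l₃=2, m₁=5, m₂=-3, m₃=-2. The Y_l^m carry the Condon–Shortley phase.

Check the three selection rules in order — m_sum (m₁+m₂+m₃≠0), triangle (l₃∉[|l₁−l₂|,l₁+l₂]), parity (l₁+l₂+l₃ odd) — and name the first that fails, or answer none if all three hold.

m₁+m₂+m₃ = 5 − 3 − 2 = 0  ✓
triangle: |6−8|=2 ≤ l₃=2 ≤ 6+8=14  ✓
parity: l₁+l₂+l₃ = 16 is even  ✓

none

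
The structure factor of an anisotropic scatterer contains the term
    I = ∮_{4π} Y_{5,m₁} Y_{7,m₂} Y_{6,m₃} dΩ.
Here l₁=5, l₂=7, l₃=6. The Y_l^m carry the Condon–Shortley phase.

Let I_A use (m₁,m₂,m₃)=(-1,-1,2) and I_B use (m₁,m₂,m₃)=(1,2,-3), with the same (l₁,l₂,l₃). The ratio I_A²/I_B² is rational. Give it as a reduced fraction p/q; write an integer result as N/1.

134689/185856

l's match ⇒ only the (l;m) 3-j factors differ between A and B.
A: triangle coeff Δ(5,7,6) = 1/174594420; Σ_t [2,6]: t=2:+1/663552 t=3:−1/155520 t=4:+1/276480 t=5:−1/3628800 t=6:+1/696729600 = -367/232243200; (3j)²=134689/19399380 [(5 7 6; -1 -1 2)], sign=-1
B: triangle coeff Δ(5,7,6) = 1/174594420; Σ_t [1,4]: t=1:−1/29030400 t=2:+1/967680 t=3:−1/311040 t=4:+1/829440 = -11/10886400; (3j)²=1408/146965 [(5 7 6; 1 2 -3)], sign=+1
I_A²/I_B² = (134689/19399380)/(1408/146965) = 134689/185856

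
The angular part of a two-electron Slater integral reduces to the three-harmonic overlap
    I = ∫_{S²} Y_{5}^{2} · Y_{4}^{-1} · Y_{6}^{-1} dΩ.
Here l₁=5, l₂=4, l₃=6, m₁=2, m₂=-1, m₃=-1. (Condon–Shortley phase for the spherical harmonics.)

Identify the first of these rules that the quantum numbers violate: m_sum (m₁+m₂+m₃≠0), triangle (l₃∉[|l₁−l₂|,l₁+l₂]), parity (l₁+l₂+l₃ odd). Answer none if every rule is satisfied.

parity

Σmᵢ = 0  ✓
l₃∈[|l₁−l₂|,l₁+l₂]=[1,9], have l₃=6  ✓
Σlᵢ = 15 ⇒ odd  ✗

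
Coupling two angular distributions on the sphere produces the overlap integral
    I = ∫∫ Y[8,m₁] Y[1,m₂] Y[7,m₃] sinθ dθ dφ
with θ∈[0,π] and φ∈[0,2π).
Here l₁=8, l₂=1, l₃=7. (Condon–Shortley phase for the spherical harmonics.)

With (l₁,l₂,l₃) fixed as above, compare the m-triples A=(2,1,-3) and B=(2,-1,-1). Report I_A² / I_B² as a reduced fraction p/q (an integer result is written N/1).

1/3

Shared (l₁,l₂,l₃)=(8,1,7): N and (l;000)² cancel in I_A²/I_B².
A: Δ = 2!·14!·0!/17! = 1/2040; Racah Σ t=2..2: t=2:+1/174182400 = 1/174182400; ⇒ 3j(8 1 7; 2 1 -3)² = 1/136, sgn +1
B: Δ = 2!·14!·0!/17! = 1/2040; Racah Σ t=0..0: t=0:+1/58060800 = 1/58060800; ⇒ 3j(8 1 7; 2 -1 -1)² = 3/136, sgn +1
I_A²/I_B² = (1/136)/(3/136) = 1/3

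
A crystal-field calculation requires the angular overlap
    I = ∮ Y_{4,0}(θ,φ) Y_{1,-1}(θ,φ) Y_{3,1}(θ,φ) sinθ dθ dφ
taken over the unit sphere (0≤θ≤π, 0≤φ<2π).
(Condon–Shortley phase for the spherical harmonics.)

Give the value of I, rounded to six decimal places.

0.150786

m-sum 0 ✓  L=8 even ✓  3≤3≤5 ✓
Π(2lᵢ+1) = 9×3×7 = 189
triangle coeff Δ(4,1,3) = 1/252
Σ_t [1,1]: t=1:−1/36 = -1/36
(3j)²=4/63 [(4 1 3; 0 0 0)], sign=+1
Σ_t [0,0]: t=0:+1/96 = 1/96
(3j)²=1/42 [(4 1 3; 0 -1 1)], sign=+1
⇒ 4πI² = 2/7
I = (+1)√(2/7/(4π)) = 0.15078601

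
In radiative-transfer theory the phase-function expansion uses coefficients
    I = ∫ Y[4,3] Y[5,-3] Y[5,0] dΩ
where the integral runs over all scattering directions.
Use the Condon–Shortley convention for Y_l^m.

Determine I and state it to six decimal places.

0.130198

Rules hold: Σm=0, L=14 even, 1≤5≤9.
N = 9·11·11 = 1089
Δ = 4!·4!·6!/15! = 1/3153150
Racah Σ t=0..4: t=0:+1/69120 t=1:−1/1728 t=2:+1/576 t=3:−1/1728 t=4:+1/69120 = 7/11520
⇒ 3j(4 5 5; 0 0 0)² = 2/143, sgn -1
Racah Σ t=0..1: t=0:+1/6912 t=1:−1/17280 = 1/11520
⇒ 3j(4 5 5; 3 -3 0)² = 2/143, sgn -1
4πI² = N·(3j₀)²·(3jₘ)² = 36/169
I = +1·√(0.213018/4π) = 0.13019760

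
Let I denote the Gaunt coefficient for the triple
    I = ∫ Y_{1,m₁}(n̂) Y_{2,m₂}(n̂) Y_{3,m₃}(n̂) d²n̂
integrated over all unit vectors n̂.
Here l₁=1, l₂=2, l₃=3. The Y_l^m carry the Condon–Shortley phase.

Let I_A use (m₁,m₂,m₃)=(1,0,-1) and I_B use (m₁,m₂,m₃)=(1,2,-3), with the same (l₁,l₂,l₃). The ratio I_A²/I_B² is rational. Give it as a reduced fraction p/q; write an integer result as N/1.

l's match ⇒ only the (l;m) 3-j factors differ between A and B.
A: triangle coeff Δ(1,2,3) = 1/105; Σ_t [0,0]: t=0:+1/8 = 1/8; (3j)²=2/35 [(1 2 3; 1 0 -1)], sign=+1
B: triangle coeff Δ(1,2,3) = 1/105; Σ_t [0,0]: t=0:+1/48 = 1/48; (3j)²=1/7 [(1 2 3; 1 2 -3)], sign=+1
I_A²/I_B² = (2/35)/(1/7) = 2/5

2/5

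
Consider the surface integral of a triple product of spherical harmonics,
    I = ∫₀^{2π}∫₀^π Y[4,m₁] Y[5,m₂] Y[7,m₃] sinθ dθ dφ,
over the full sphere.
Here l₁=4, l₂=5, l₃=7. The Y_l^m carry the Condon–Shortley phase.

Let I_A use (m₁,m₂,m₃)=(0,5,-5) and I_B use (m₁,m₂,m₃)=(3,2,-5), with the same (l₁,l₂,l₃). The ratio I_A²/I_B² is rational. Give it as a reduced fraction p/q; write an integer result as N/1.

Same 4,5,7: normalisation and zero-m 3j drop out of the ratio.
A: Δ: 2! 6! 8! / 17! → 1/6126120; sum: t=2:+1/3870720 = 1/3870720; 3j²(4 5 7; 0 5 -5) = Δ·Π!·Σ² = 135/6188  (sign +1)
B: Δ: 2! 6! 8! / 17! → 1/6126120; sum: t=0:+1/1209600 t=1:−1/1036800 = -1/7257600; 3j²(4 5 7; 3 2 -5) = Δ·Π!·Σ² = 1/2210  (sign -1)
I_A²/I_B² = (135/6188)/(1/2210) = 675/14

675/14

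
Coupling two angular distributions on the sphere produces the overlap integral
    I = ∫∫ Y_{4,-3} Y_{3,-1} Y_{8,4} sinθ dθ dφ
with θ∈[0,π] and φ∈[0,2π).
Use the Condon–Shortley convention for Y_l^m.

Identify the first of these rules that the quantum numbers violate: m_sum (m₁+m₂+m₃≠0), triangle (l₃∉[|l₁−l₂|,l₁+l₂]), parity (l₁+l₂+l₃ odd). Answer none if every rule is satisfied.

triangle

azimuthal sum: -3 − 1 + 4 = 0  ✓
1 ≤ 8 ≤ 7 (triangle on l)  ✗
L = 4 + 3 + 8 = 15 (odd)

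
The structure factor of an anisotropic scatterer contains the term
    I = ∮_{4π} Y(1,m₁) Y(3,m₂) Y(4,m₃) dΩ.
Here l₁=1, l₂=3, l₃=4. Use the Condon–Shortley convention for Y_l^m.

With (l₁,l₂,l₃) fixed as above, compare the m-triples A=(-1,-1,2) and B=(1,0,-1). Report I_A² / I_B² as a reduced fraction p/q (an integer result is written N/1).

l's match ⇒ only the (l;m) 3-j factors differ between A and B.
A: triangle coeff Δ(1,3,4) = 1/252; Σ_t [0,0]: t=0:+1/96 = 1/96; (3j)²=5/84 [(1 3 4; -1 -1 2)], sign=+1
B: triangle coeff Δ(1,3,4) = 1/252; Σ_t [0,0]: t=0:+1/72 = 1/72; (3j)²=5/126 [(1 3 4; 1 0 -1)], sign=-1
I_A²/I_B² = (5/84)/(5/126) = 3/2

3/2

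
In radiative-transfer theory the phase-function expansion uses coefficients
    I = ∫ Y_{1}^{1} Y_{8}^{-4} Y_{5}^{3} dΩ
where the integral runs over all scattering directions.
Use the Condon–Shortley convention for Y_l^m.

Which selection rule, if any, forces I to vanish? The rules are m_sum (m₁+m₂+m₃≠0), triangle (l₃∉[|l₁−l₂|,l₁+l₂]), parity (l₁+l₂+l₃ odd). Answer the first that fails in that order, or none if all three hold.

azimuthal sum: 1 − 4 + 3 = 0  ✓
7 ≤ 5 ≤ 9 (triangle on l)  ✗
L = 1 + 8 + 5 = 14 (even)

triangle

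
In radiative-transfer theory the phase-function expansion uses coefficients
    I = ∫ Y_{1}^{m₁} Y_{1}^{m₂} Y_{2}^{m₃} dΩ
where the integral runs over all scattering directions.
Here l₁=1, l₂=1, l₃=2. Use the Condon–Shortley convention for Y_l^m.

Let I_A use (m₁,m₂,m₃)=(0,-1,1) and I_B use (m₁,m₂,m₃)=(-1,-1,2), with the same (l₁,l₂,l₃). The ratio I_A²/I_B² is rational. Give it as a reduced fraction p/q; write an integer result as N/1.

l's match ⇒ only the (l;m) 3-j factors differ between A and B.
A: triangle coeff Δ(1,1,2) = 1/30; Σ_t [0,0]: t=0:+1/2 = 1/2; (3j)²=1/10 [(1 1 2; 0 -1 1)], sign=-1
B: triangle coeff Δ(1,1,2) = 1/30; Σ_t [0,0]: t=0:+1/4 = 1/4; (3j)²=1/5 [(1 1 2; -1 -1 2)], sign=+1
I_A²/I_B² = (1/10)/(1/5) = 1/2

1/2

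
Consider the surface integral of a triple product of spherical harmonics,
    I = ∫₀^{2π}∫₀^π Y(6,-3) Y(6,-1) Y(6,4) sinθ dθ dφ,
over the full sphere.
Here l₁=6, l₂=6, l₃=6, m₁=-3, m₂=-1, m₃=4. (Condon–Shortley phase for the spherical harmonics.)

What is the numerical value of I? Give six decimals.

Rules hold: Σm=0, L=18 even, 0≤6≤12.
N = 13·13·13 = 2197
Δ = 6!·6!·6!/19! = 1/325909584
Racah Σ t=0..6: t=0:+1/373248000 t=1:−1/1728000 t=2:+1/110592 t=3:−1/46656 t=4:+1/110592 t=5:−1/1728000 t=6:+1/373248000 = -7/1555200
⇒ 3j(6 6 6; 0 0 0)² = 400/46189, sgn -1
Racah Σ t=3..5: t=3:−1/1244160 t=4:+1/691200 t=5:−1/4147200 = 1/2488320
⇒ 3j(6 6 6; -3 -1 4)² = 875/184756, sgn +1
4πI² = N·(3j₀)²·(3jₘ)² = 1137500/12623809
I = -1·√(0.0901075/4π) = -0.08467897

-0.084679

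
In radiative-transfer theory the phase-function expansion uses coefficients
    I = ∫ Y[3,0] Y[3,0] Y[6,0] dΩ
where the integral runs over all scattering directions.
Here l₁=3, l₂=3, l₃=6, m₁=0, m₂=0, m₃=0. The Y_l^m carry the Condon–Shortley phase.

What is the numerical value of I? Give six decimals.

0.237088

Checks pass: Σm=0; 12 even; l₃=6∈[0,6].
(2·3+1)(2·3+1)(2·6+1) = 637
Δ: 0! 6! 6! / 13! → 1/12012
sum: t=0:+1/1296 = 1/1296
3j²(3 3 6; 0 0 0) = Δ·Π!·Σ² = 100/3003  (sign +1)
(m-triple is (0,0,0) — same symbol as above.)
combine: 4πI² = 637·100/3003·100/3003 = 10000/14157
take √, sign +1: I = 0.23708793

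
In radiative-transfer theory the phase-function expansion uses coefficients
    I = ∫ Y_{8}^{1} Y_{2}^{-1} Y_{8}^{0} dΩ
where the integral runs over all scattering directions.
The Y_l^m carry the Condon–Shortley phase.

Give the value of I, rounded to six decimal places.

m-sum 0 ✓  L=18 even ✓  6≤8≤10 ✓
Π(2lᵢ+1) = 17×5×17 = 1445
triangle coeff Δ(8,2,8) = 1/348840
Σ_t [0,2]: t=0:+1/116121600 t=1:−1/25401600 t=2:+1/116121600 = -1/45158400
(3j)²=24/1615 [(8 2 8; 0 0 0)], sign=-1
Σ_t [0,1]: t=0:+1/50803200 t=1:−1/58060800 = 1/406425600
(3j)²=1/3230 [(8 2 8; 1 -1 0)], sign=+1
⇒ 4πI² = 12/1805
I = (-1)√(12/1805/(4π)) = -0.02300102

-0.023001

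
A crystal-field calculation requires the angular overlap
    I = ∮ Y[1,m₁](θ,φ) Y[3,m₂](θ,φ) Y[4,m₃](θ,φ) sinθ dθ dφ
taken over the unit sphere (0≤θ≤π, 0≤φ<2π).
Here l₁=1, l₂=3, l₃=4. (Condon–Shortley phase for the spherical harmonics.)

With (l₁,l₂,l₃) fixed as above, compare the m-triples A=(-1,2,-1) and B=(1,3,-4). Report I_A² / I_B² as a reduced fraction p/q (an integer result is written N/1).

Shared (l₁,l₂,l₃)=(1,3,4): N and (l;000)² cancel in I_A²/I_B².
A: Δ = 0!·2!·6!/9! = 1/252; Racah Σ t=0..0: t=0:+1/240 = 1/240; ⇒ 3j(1 3 4; -1 2 -1)² = 1/84, sgn -1
B: Δ = 0!·2!·6!/9! = 1/252; Racah Σ t=0..0: t=0:+1/1440 = 1/1440; ⇒ 3j(1 3 4; 1 3 -4)² = 1/9, sgn +1
I_A²/I_B² = (1/84)/(1/9) = 3/28

3/28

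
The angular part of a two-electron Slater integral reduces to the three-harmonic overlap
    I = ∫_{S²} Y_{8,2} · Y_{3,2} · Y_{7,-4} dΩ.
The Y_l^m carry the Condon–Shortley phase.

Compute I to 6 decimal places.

Checks pass: Σm=0; 18 even; l₃=7∈[5,11].
(2·8+1)(2·3+1)(2·7+1) = 1785
Δ: 4! 12! 2! / 19! → 1/5290740
sum: t=1:−1/7257600 t=2:+1/2073600 t=3:−1/7257600 = 1/4838400
3j²(8 3 7; 0 0 0) = Δ·Π!·Σ² = 252/20995  (sign -1)
sum: t=3:−1/26127360 t=4:+1/174182400 = -17/522547200
3j²(8 3 7; 2 2 -4) = Δ·Π!·Σ² = 935/62244  (sign +1)
combine: 4πI² = 1785·252/20995·935/62244 = 19635/61009
take √, sign -1: I = -0.16003448

-0.160034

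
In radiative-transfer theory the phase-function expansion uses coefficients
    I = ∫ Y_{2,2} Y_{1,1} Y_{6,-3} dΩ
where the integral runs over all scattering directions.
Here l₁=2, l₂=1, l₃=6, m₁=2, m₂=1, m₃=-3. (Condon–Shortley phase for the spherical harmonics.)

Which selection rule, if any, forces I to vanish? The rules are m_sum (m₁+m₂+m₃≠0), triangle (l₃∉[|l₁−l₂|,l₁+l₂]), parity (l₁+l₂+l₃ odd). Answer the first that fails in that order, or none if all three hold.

triangle

azimuthal sum: 2 + 1 − 3 = 0  ✓
1 ≤ 6 ≤ 3 (triangle on l)  ✗
L = 2 + 1 + 6 = 9 (odd)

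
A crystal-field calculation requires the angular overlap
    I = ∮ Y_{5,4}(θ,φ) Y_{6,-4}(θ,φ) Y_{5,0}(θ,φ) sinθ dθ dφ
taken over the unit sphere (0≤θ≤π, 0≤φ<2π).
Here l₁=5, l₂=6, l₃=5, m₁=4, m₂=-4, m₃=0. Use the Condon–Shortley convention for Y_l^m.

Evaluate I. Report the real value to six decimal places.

-0.082328

m-sum 0 ✓  L=16 even ✓  1≤5≤11 ✓
Π(2lᵢ+1) = 11×13×11 = 1573
triangle coeff Δ(5,6,5) = 1/28588560
Σ_t [1,5]: t=1:−1/345600 t=2:+1/13824 t=3:−1/5184 t=4:+1/13824 t=5:−1/345600 = -7/129600
(3j)²=80/7293 [(5 6 5; 0 0 0)], sign=+1
Σ_t [0,1]: t=0:+1/207360 t=1:−1/345600 = 1/518400
(3j)²=12/2431 [(5 6 5; 4 -4 0)], sign=-1
⇒ 4πI² = 320/3757
I = (-1)√(320/3757/(4π)) = -0.08232836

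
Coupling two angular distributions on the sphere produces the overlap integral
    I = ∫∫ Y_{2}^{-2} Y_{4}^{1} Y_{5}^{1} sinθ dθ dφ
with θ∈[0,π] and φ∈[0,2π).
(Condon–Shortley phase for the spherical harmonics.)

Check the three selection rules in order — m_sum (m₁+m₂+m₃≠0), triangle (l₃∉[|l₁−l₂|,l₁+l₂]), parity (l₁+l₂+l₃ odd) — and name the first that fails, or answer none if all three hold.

parity

azimuthal sum: -2 + 1 + 1 = 0  ✓
2 ≤ 5 ≤ 6 (triangle on l)  ✓
L = 2 + 4 + 5 = 11 (odd)  ✗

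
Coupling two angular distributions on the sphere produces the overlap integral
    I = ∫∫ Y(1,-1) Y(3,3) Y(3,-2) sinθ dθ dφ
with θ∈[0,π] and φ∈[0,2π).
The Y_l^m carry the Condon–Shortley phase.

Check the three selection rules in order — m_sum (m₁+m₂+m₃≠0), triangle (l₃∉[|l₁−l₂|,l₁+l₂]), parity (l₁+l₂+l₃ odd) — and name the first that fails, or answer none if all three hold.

azimuthal sum: -1 + 3 − 2 = 0  ✓
2 ≤ 3 ≤ 4 (triangle on l)  ✓
L = 1 + 3 + 3 = 7 (odd)  ✗

parity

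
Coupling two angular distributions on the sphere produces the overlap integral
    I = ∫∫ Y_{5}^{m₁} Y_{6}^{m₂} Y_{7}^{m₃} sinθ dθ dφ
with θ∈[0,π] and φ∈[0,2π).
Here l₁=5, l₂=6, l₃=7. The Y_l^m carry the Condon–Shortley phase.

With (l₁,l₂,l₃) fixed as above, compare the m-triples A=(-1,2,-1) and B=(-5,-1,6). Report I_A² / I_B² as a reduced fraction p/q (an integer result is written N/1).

l's match ⇒ only the (l;m) 3-j factors differ between A and B.
A: triangle coeff Δ(5,6,7) = 1/174594420; Σ_t [0,4]: t=0:+1/696729600 t=1:−1/3628800 t=2:+1/276480 t=3:−1/155520 t=4:+1/663552 = -367/232243200; (3j)²=134689/19399380 [(5 6 7; -1 2 -1)], sign=-1
B: triangle coeff Δ(5,6,7) = 1/174594420; Σ_t [4,4]: t=4:+1/87091200 = 1/87091200; (3j)²=10/969 [(5 6 7; -5 -1 6)], sign=-1
I_A²/I_B² = (134689/19399380)/(10/969) = 134689/200200

134689/200200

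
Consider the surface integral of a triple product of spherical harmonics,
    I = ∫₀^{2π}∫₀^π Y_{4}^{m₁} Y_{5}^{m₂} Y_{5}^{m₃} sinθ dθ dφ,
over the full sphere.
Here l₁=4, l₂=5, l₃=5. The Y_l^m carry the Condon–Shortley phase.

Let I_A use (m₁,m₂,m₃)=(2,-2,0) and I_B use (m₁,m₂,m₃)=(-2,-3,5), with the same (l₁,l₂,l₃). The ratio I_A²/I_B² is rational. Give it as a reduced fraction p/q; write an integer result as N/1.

Shared (l₁,l₂,l₃)=(4,5,5): N and (l;000)² cancel in I_A²/I_B².
A: Δ = 4!·4!·6!/15! = 1/3153150; Racah Σ t=0..2: t=0:+1/3456 t=1:−1/1728 t=2:+1/11520 = -7/34560; ⇒ 3j(4 5 5; 2 -2 0)² = 7/858, sgn +1
B: Δ = 4!·4!·6!/15! = 1/3153150; Racah Σ t=2..2: t=2:+1/69120 = 1/69120; ⇒ 3j(4 5 5; -2 -3 5)² = 4/143, sgn +1
I_A²/I_B² = (7/858)/(4/143) = 7/24

7/24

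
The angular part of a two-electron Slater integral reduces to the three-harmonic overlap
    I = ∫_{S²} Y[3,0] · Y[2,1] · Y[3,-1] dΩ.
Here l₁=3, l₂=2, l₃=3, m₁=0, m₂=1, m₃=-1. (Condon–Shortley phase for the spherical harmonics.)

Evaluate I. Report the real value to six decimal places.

Rules hold: Σm=0, L=8 even, 1≤3≤5.
N = 7·5·7 = 245
Δ = 2!·4!·2!/9! = 1/3780
Racah Σ t=0..2: t=0:+1/24 t=1:−1/4 t=2:+1/24 = -1/6
⇒ 3j(3 2 3; 0 0 0)² = 4/105, sgn +1
Racah Σ t=1..2: t=1:−1/8 t=2:+1/12 = -1/24
⇒ 3j(3 2 3; 0 1 -1)² = 1/210, sgn -1
4πI² = N·(3j₀)²·(3jₘ)² = 2/45
I = -1·√(0.0444444/4π) = -0.05947080

-0.059471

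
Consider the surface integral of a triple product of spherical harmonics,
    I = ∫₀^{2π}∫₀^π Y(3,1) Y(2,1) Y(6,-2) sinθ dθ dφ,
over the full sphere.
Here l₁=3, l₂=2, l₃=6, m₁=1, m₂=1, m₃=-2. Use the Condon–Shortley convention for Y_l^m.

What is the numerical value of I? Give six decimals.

0.000000

|3−2|≤6≤3+2 violated ⇒ I = 0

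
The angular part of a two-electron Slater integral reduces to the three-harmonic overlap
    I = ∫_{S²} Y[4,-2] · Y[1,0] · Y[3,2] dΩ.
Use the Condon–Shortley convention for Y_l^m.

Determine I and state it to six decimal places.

0.213244

Checks pass: Σm=0; 8 even; l₃=3∈[3,5].
(2·4+1)(2·1+1)(2·3+1) = 189
Δ: 2! 6! 0! / 9! → 1/252
sum: t=1:−1/36 = -1/36
3j²(4 1 3; 0 0 0) = Δ·Π!·Σ² = 4/63  (sign +1)
sum: t=1:−1/120 = -1/120
3j²(4 1 3; -2 0 2) = Δ·Π!·Σ² = 1/21  (sign +1)
combine: 4πI² = 189·4/63·1/21 = 4/7
take √, sign +1: I = 0.21324362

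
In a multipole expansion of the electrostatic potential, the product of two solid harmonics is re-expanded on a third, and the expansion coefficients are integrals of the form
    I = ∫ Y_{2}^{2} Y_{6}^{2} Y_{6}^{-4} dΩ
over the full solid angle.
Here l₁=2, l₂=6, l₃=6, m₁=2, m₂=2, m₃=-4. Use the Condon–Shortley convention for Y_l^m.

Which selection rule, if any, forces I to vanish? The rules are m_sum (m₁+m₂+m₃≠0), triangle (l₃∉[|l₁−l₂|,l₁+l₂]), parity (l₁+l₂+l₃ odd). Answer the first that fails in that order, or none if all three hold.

Σmᵢ = 0  ✓
l₃∈[|l₁−l₂|,l₁+l₂]=[4,8], have l₃=6  ✓
Σlᵢ = 14 ⇒ even  ✓

none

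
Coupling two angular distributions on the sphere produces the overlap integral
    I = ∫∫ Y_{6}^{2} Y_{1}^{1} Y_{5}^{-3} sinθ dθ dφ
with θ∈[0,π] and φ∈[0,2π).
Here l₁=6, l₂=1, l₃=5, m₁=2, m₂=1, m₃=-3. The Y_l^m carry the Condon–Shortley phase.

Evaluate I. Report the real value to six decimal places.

0.100084

Rules hold: Σm=0, L=12 even, 5≤5≤7.
N = 13·3·11 = 429
Δ = 2!·10!·0!/13! = 1/858
Racah Σ t=1..1: t=1:−1/14400 = -1/14400
⇒ 3j(6 1 5; 0 0 0)² = 6/143, sgn +1
Racah Σ t=2..2: t=2:+1/161280 = 1/161280
⇒ 3j(6 1 5; 2 1 -3)² = 1/143, sgn +1
4πI² = N·(3j₀)²·(3jₘ)² = 18/143
I = +1·√(0.125874/4π) = 0.10008369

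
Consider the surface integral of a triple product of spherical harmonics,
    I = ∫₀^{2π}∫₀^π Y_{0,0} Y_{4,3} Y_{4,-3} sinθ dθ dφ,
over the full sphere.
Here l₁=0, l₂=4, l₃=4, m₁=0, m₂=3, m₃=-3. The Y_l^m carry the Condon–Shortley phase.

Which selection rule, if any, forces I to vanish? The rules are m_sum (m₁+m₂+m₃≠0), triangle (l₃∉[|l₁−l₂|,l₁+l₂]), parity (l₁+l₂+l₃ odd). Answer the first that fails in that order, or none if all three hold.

none

azimuthal sum: 0 + 3 − 3 = 0  ✓
4 ≤ 4 ≤ 4 (triangle on l)  ✓
L = 0 + 4 + 4 = 8 (even)  ✓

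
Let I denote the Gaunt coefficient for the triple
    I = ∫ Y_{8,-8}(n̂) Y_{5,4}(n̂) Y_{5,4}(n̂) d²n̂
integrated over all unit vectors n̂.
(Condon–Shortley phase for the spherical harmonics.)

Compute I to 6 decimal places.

Rules hold: Σm=0, L=18 even, 3≤5≤13.
N = 17·11·11 = 2057
Δ = 8!·8!·2!/19! = 1/37413090
Racah Σ t=3..5: t=3:−1/1036800 t=4:+1/331776 t=5:−1/1036800 = 1/921600
⇒ 3j(8 5 5; 0 0 0)² = 490/46189, sgn -1
Racah Σ t=8..8: t=8:+1/1625702400 = 1/1625702400
⇒ 3j(8 5 5; -8 4 4)² = 9/323, sgn -1
4πI² = N·(3j₀)²·(3jₘ)² = 48510/79781
I = +1·√(0.60804/4π) = 0.21996874

0.219969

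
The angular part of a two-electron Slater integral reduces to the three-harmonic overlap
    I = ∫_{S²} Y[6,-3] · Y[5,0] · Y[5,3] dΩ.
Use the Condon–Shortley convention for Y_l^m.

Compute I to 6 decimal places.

Checks pass: Σm=0; 16 even; l₃=5∈[1,11].
(2·6+1)(2·5+1)(2·5+1) = 1573
Δ: 6! 6! 4! / 17! → 1/28588560
sum: t=1:−1/345600 t=2:+1/13824 t=3:−1/5184 t=4:+1/13824 t=5:−1/345600 = -7/129600
3j²(6 5 5; 0 0 0) = Δ·Π!·Σ² = 80/7293  (sign +1)
sum: t=3:−1/103680 t=4:+1/34560 t=5:−1/138240 = 1/82944
3j²(6 5 5; -3 0 3) = Δ·Π!·Σ² = 125/9724  (sign +1)
combine: 4πI² = 1573·80/7293·125/9724 = 2500/11271
take √, sign +1: I = 0.13285682

0.132857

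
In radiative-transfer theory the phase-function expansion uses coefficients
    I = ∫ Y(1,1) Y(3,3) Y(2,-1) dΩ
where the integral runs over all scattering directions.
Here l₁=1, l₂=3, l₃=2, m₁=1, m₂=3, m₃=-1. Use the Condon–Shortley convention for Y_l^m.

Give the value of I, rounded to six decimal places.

m-sum = 1 + 3 − 1 = 3 ≠ 0 ⇒ I = 0

0.000000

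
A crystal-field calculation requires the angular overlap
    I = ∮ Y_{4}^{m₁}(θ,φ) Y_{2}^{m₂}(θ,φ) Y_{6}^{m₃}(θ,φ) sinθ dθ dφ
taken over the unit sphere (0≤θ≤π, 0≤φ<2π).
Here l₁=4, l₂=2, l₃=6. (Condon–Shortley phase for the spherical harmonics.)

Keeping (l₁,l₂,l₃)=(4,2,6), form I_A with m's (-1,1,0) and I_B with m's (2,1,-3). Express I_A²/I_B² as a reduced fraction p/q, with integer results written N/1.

10/21

l's match ⇒ only the (l;m) 3-j factors differ between A and B.
A: triangle coeff Δ(4,2,6) = 1/6435; Σ_t [0,0]: t=0:+1/4320 = 1/4320; (3j)²=8/429 [(4 2 6; -1 1 0)], sign=+1
B: triangle coeff Δ(4,2,6) = 1/6435; Σ_t [0,0]: t=0:+1/8640 = 1/8640; (3j)²=28/715 [(4 2 6; 2 1 -3)], sign=-1
I_A²/I_B² = (8/429)/(28/715) = 10/21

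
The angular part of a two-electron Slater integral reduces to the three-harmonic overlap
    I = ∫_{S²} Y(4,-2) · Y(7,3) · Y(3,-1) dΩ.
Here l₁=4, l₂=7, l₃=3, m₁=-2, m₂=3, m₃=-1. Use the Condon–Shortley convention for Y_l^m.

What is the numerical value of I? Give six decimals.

-0.239176

Checks pass: Σm=0; 14 even; l₃=3∈[3,11].
(2·4+1)(2·7+1)(2·3+1) = 945
Δ: 8! 0! 6! / 15! → 1/45045
sum: t=4:+1/20736 = 1/20736
3j²(4 7 3; 0 0 0) = Δ·Π!·Σ² = 35/1287  (sign -1)
sum: t=6:+1/69120 = 1/69120
3j²(4 7 3; -2 3 -1) = Δ·Π!·Σ² = 4/143  (sign +1)
combine: 4πI² = 945·35/1287·4/143 = 14700/20449
take √, sign -1: I = -0.23917605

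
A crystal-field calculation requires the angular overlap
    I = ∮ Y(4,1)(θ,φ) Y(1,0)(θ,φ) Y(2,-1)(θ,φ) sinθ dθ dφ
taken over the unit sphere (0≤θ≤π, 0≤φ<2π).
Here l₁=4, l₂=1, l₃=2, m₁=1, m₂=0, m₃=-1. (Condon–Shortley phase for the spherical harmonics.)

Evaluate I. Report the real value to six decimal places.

|4−1|≤2≤4+1 violated ⇒ I = 0

0.000000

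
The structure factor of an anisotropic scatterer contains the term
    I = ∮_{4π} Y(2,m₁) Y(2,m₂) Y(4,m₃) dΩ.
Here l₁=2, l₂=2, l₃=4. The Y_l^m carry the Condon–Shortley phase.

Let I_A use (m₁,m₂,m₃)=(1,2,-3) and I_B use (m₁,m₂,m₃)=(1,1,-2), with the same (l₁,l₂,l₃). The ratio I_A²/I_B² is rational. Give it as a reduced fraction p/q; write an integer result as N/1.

7/8

Shared (l₁,l₂,l₃)=(2,2,4): N and (l;000)² cancel in I_A²/I_B².
A: Δ = 0!·4!·4!/9! = 1/630; Racah Σ t=0..0: t=0:+1/144 = 1/144; ⇒ 3j(2 2 4; 1 2 -3)² = 1/18, sgn -1
B: Δ = 0!·4!·4!/9! = 1/630; Racah Σ t=0..0: t=0:+1/36 = 1/36; ⇒ 3j(2 2 4; 1 1 -2)² = 4/63, sgn +1
I_A²/I_B² = (1/18)/(4/63) = 7/8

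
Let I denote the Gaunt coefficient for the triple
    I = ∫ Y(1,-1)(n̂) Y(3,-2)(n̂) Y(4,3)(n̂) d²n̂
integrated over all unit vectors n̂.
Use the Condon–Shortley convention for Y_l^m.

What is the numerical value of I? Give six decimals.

Checks pass: Σm=0; 8 even; l₃=4∈[2,4].
(2·1+1)(2·3+1)(2·4+1) = 189
Δ: 0! 2! 6! / 9! → 1/252
sum: t=0:+1/36 = 1/36
3j²(1 3 4; 0 0 0) = Δ·Π!·Σ² = 4/63  (sign +1)
sum: t=0:+1/240 = 1/240
3j²(1 3 4; -1 -2 3) = Δ·Π!·Σ² = 1/12  (sign -1)
combine: 4πI² = 189·4/63·1/12 = 1/1
take √, sign -1: I = -0.28209479

-0.282095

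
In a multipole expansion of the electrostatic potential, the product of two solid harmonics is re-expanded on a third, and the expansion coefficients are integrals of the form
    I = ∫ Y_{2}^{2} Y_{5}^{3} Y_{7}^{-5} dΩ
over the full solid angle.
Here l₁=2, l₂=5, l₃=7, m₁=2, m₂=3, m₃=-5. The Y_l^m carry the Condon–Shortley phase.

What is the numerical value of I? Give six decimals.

-0.252127

Checks pass: Σm=0; 14 even; l₃=7∈[3,7].
(2·2+1)(2·5+1)(2·7+1) = 825
Δ: 0! 4! 10! / 15! → 1/15015
sum: t=0:+1/57600 = 1/57600
3j²(2 5 7; 0 0 0) = Δ·Π!·Σ² = 21/715  (sign -1)
sum: t=0:+1/1935360 = 1/1935360
3j²(2 5 7; 2 3 -5) = Δ·Π!·Σ² = 3/91  (sign +1)
combine: 4πI² = 825·21/715·3/91 = 135/169
take √, sign -1: I = -0.25212656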